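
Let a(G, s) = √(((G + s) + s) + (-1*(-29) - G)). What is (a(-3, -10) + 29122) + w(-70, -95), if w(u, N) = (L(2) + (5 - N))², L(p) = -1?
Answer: 38926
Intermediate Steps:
a(G, s) = √(29 + 2*s) (a(G, s) = √((G + 2*s) + (29 - G)) = √(29 + 2*s))
w(u, N) = (4 - N)² (w(u, N) = (-1 + (5 - N))² = (4 - N)²)
(a(-3, -10) + 29122) + w(-70, -95) = (√(29 + 2*(-10)) + 29122) + (-4 - 95)² = (√(29 - 20) + 29122) + (-99)² = (√9 + 29122) + 9801 = (3 + 29122) + 9801 = 29125 + 9801 = 38926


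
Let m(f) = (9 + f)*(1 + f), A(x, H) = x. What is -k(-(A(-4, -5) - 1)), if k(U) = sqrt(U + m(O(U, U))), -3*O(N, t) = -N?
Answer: -sqrt(301)/3 ≈ -5.7831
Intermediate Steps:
O(N, t) = N/3 (O(N, t) = -(-1)*N/3 = N/3)
m(f) = (1 + f)*(9 + f)
k(U) = sqrt(9 + U**2/9 + 13*U/3) (k(U) = sqrt(U + (9 + (U/3)**2 + 10*(U/3))) = sqrt(U + (9 + U**2/9 + 10*U/3)) = sqrt(9 + U**2/9 + 13*U/3))
-k(-(A(-4, -5) - 1)) = -sqrt(81 + (-(-4 - 1))**2 + 39*(-(-4 - 1)))/3 = -sqrt(81 + (-1*(-5))**2 + 39*(-1*(-5)))/3 = -sqrt(81 + 5**2 + 39*5)/3 = -sqrt(81 + 25 + 195)/3 = -sqrt(301)/3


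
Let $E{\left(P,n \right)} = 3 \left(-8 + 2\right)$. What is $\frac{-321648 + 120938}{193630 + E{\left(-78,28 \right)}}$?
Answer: $- \frac{100355}{96806} \approx -1.0367$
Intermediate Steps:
$E{\left(P,n \right)} = -18$ ($E{\left(P,n \right)} = 3 \left(-6\right) = -18$)
$\frac{-321648 + 120938}{193630 + E{\left(-78,28 \right)}} = \frac{-321648 + 120938}{193630 - 18} = - \frac{200710}{193612} = \left(-200710\right) \frac{1}{193612} = - \frac{100355}{96806}$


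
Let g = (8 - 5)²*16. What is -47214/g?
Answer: -2623/8 ≈ -327.88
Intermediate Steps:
g = 144 (g = 3²*16 = 9*16 = 144)
-47214/g = -47214/144 = -47214*1/144 = -2623/8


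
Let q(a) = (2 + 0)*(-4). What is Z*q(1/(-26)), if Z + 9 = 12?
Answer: -24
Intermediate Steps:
Z = 3 (Z = -9 + 12 = 3)
q(a) = -8 (q(a) = 2*(-4) = -8)
Z*q(1/(-26)) = 3*(-8) = -24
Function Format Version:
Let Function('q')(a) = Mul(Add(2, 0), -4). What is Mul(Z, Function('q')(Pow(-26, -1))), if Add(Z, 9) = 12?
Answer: -24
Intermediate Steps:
Z = 3 (Z = Add(-9, 12) = 3)
Function('q')(a) = -8 (Function('q')(a) = Mul(2, -4) = -8)
Mul(Z, Function('q')(Pow(-26, -1))) = Mul(3, -8) = -24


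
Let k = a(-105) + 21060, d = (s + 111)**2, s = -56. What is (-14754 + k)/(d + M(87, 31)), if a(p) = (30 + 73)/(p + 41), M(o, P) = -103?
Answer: 403481/187008 ≈ 2.1576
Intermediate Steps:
d = 3025 (d = (-56 + 111)**2 = 55**2 = 3025)
a(p) = 103/(41 + p)
k = 1347737/64 (k = 103/(41 - 105) + 21060 = 103/(-64) + 21060 = 103*(-1/64) + 21060 = -103/64 + 21060 = 1347737/64 ≈ 21058.)
(-14754 + k)/(d + M(87, 31)) = (-14754 + 1347737/64)/(3025 - 103) = (403481/64)/2922 = (403481/64)*(1/2922) = 403481/187008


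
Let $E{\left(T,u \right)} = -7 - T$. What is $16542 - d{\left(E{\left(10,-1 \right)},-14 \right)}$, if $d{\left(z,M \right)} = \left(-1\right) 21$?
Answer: $16563$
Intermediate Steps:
$d{\left(z,M \right)} = -21$
$16542 - d{\left(E{\left(10,-1 \right)},-14 \right)} = 16542 - -21 = 16542 + 21 = 16563$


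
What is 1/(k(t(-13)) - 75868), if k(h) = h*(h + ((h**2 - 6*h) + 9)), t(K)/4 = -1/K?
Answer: -2197/166676888 ≈ -1.3181e-5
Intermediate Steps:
t(K) = -4/K (t(K) = 4*(-1/K) = -4/K)
k(h) = h*(9 + h**2 - 5*h) (k(h) = h*(h + (9 + h**2 - 6*h)) = h*(9 + h**2 - 5*h))
1/(k(t(-13)) - 75868) = 1/((-4/(-13))*(9 + (-4/(-13))**2 - (-20)/(-13)) - 75868) = 1/((-4*(-1/13))*(9 + (-4*(-1/13))**2 - (-20)*(-1)/13) - 75868) = 1/(4*(9 + (4/13)**2 - 5*4/13)/13 - 75868) = 1/(4*(9 + 16/169 - 20/13)/13 - 75868) = 1/((4/13)*(1277/169) - 75868) = 1/(5108/2197 - 75868) = 1/(-166676888/2197) = -2197/166676888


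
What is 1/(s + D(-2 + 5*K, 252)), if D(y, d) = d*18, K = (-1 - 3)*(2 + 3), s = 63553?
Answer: 1/68089 ≈ 1.4687e-5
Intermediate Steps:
K = -20 (K = -4*5 = -20)
D(y, d) = 18*d
1/(s + D(-2 + 5*K, 252)) = 1/(63553 + 18*252) = 1/(63553 + 4536) = 1/68089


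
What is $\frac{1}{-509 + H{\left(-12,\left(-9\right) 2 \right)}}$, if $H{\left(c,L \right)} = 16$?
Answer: $- \frac{1}{493} \approx -0.0020284$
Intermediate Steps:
$\frac{1}{-509 + H{\left(-12,\left(-9\right) 2 \right)}} = \frac{1}{-509 + 16} = \frac{1}{-493} = - \frac{1}{493}$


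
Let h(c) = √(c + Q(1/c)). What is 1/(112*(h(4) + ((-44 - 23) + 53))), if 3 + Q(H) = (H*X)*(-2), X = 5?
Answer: -1/1580 - I*√6/44240 ≈ -0.00063291 - 5.5368e-5*I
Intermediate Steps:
Q(H) = -3 - 10*H (Q(H) = -3 + (H*5)*(-2) = -3 + (5*H)*(-2) = -3 - 10*H)
h(c) = √(-3 + c - 10/c) (h(c) = √(c + (-3 - 10/c)) = √(-3 + c - 10/c))
1/(112*(h(4) + ((-44 - 23) + 53))) = 1/(112*(√(-3 + 4 - 10/4) + ((-44 - 23) + 53))) = 1/(112*(√(-3 + 4 - 10*¼) + (-67 + 53))) = 1/(112*(√(-3 + 4 - 5/2) - 14)) = 1/(112*(√(-3/2) - 14)) = 1/(112*(I*√6/2 - 14)) = 1/(112*(-14 + I*√6/2)) = 1/(-1568 + 56*I*√6)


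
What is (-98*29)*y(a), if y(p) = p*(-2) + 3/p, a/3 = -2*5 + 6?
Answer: -134995/2 ≈ -67498.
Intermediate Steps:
a = -12 (a = 3*(-2*5 + 6) = 3*(-10 + 6) = 3*(-4) = -12)
y(p) = -2*p + 3/p
(-98*29)*y(a) = (-98*29)*(-2*(-12) + 3/(-12)) = -2842*(24 + 3*(-1/12)) = -2842*(24 - ¼) = -2842*95/4 = -134995/2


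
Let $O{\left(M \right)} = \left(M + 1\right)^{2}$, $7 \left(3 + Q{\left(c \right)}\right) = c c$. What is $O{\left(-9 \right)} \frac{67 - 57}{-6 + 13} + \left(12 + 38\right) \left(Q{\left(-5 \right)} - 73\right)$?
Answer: $-3530$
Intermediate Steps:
$Q{\left(c \right)} = -3 + \frac{c^{2}}{7}$ ($Q{\left(c \right)} = -3 + \frac{c c}{7} = -3 + \frac{c^{2}}{7}$)
$O{\left(M \right)} = \left(1 + M\right)^{2}$
$O{\left(-9 \right)} \frac{67 - 57}{-6 + 13} + \left(12 + 38\right) \left(Q{\left(-5 \right)} - 73\right) = \left(1 - 9\right)^{2} \frac{67 - 57}{-6 + 13} + \left(12 + 38\right) \left(\left(-3 + \frac{\left(-5\right)^{2}}{7}\right) - 73\right) = \left(-8\right)^{2} \cdot \frac{10}{7} + 50 \left(\left(-3 + \frac{1}{7} \cdot 25\right) - 73\right) = 64 \cdot 10 \cdot \frac{1}{7} + 50 \left(\left(-3 + \frac{25}{7}\right) - 73\right) = 64 \cdot \frac{10}{7} + 50 \left(\frac{4}{7} - 73\right) = \frac{640}{7} + 50 \left(- \frac{507}{7}\right) = \frac{640}{7} - \frac{25350}{7} = -3530$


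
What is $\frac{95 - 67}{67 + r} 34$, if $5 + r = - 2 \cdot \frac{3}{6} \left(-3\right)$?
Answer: $\frac{952}{65} \approx 14.646$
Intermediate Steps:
$r = -2$ ($r = -5 + - 2 \cdot \frac{3}{6} \left(-3\right) = -5 + - 2 \cdot 3 \cdot \frac{1}{6} \left(-3\right) = -5 + \left(-2\right) \frac{1}{2} \left(-3\right) = -5 - -3 = -5 + 3 = -2$)
$\frac{95 - 67}{67 + r} 34 = \frac{95 - 67}{67 - 2} \cdot 34 = \frac{28}{65} \cdot 34 = \frac{952}{65}$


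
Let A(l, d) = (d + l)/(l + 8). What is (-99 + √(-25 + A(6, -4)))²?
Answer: (693 - I*√1218)²/49 ≈ 9776.1 - 987.17*I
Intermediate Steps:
A(l, d) = (d + l)/(8 + l)
(-99 + √(-25 + A(6, -4)))² = (-99 + √(-25 + (-4 + 6)/(8 + 6)))² = (-99 + √(-25 + 2/14))² = (-99 + √(-25 + (1/14)*2))² = (-99 + √(-25 + ⅐))² = (-99 + √(-174/7))² = (-99 + I*√1218/7)²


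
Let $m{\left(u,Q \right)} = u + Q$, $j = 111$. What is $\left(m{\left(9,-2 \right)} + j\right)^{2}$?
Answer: $13924$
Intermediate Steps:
$m{\left(u,Q \right)} = Q + u$
$\left(m{\left(9,-2 \right)} + j\right)^{2} = \left(\left(-2 + 9\right) + 111\right)^{2} = \left(7 + 111\right)^{2} = 118^{2} = 13924$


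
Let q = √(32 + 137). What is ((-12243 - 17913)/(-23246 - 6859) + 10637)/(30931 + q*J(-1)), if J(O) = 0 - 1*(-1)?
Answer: 106752347/310523040 ≈ 0.34378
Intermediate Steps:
J(O) = 1 (J(O) = 0 + 1 = 1)
q = 13 (q = √169 = 13)
((-12243 - 17913)/(-23246 - 6859) + 10637)/(30931 + q*J(-1)) = ((-12243 - 17913)/(-23246 - 6859) + 10637)/(30931 + 13*1) = (-30156/(-30105) + 10637)/(30931 + 13) = (-30156*(-1/30105) + 10637)/30944 = (10052/10035 + 10637)*(1/30944) = (106752347/10035)*(1/30944) = 106752347/310523040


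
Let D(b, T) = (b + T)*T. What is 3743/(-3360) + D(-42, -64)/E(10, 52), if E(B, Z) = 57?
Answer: 7526963/63840 ≈ 117.90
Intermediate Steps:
D(b, T) = T*(T + b) (D(b, T) = (T + b)*T = T*(T + b))
3743/(-3360) + D(-42, -64)/E(10, 52) = 3743/(-3360) - 64*(-64 - 42)/57 = 3743*(-1/3360) - 64*(-106)*(1/57) = -3743/3360 + 6784*(1/57) = -3743/3360 + 6784/57 = 7526963/63840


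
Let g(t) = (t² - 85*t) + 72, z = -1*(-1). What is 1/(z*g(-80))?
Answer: 1/13272 ≈ 7.5347e-5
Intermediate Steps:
z = 1
g(t) = 72 + t² - 85*t
1/(z*g(-80)) = 1/(1*(72 + (-80)² - 85*(-80))) = 1/(1*(72 + 6400 + 6800)) = 1/(1*13272) = 1/13272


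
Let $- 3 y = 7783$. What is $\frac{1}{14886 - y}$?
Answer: $\frac{3}{52441} \approx 5.7207 \cdot 10^{-5}$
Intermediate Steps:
$y = - \frac{7783}{3}$ ($y = \left(- \frac{1}{3}\right) 7783 = - \frac{7783}{3} \approx -2594.3$)
$\frac{1}{14886 - y} = \frac{1}{14886 - - \frac{7783}{3}} = \frac{1}{14886 + \frac{7783}{3}} = \frac{1}{\frac{52441}{3}} = \frac{3}{52441}$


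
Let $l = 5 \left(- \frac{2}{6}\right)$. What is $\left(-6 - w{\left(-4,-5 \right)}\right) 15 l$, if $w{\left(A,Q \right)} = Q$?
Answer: $25$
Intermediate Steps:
$l = - \frac{5}{3}$ ($l = 5 \left(\left(-2\right) \frac{1}{6}\right) = 5 \left(- \frac{1}{3}\right) = - \frac{5}{3} \approx -1.6667$)
$\left(-6 - w{\left(-4,-5 \right)}\right) 15 l = \left(-6 - -5\right) 15 \left(- \frac{5}{3}\right) = \left(-6 + 5\right) 15 \left(- \frac{5}{3}\right) = \left(-1\right) 15 \left(- \frac{5}{3}\right) = \left(-15\right) \left(- \frac{5}{3}\right) = 25$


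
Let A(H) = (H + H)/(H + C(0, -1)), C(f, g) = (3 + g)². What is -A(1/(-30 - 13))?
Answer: 2/171 ≈ 0.011696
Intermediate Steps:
A(H) = 2*H/(4 + H) (A(H) = (H + H)/(H + (3 - 1)²) = (2*H)/(H + 2²) = (2*H)/(H + 4) = (2*H)/(4 + H) = 2*H/(4 + H))
-A(1/(-30 - 13)) = -2/((-30 - 13)*(4 + 1/(-30 - 13))) = -2/((-43)*(4 + 1/(-43))) = -2*(-1)/(43*(4 - 1/43)) = -2*(-1)/(43*171/43) = -2*(-1)*43/(43*171) = -1*(-2/171) = 2/171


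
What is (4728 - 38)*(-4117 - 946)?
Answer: -23745470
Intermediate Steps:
(4728 - 38)*(-4117 - 946) = 4690*(-5063) = -23745470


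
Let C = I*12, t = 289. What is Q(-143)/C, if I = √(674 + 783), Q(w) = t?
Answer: 289*√1457/17484 ≈ 0.63094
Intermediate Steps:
Q(w) = 289
I = √1457 ≈ 38.171
C = 12*√1457 (C = √1457*12 = 12*√1457 ≈ 458.05)
Q(-143)/C = 289/((12*√1457)) = 289*(√1457/17484) = 289*√1457/17484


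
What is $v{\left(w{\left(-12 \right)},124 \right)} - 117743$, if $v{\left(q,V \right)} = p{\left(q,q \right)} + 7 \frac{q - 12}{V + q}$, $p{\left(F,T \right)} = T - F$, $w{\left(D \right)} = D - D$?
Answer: $- \frac{3650054}{31} \approx -1.1774 \cdot 10^{5}$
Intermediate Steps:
$w{\left(D \right)} = 0$
$v{\left(q,V \right)} = \frac{7 \left(-12 + q\right)}{V + q}$ ($v{\left(q,V \right)} = \left(q - q\right) + 7 \frac{q - 12}{V + q} = 0 + 7 \frac{-12 + q}{V + q} = 0 + \frac{7 \left(-12 + q\right)}{V + q} = \frac{7 \left(-12 + q\right)}{V + q}$)
$v{\left(w{\left(-12 \right)},124 \right)} - 117743 = \frac{7 \left(-12 + 0\right)}{124 + 0} - 117743 = 7 \cdot \frac{1}{124} \left(-12\right) - 117743 = - \frac{21}{31} - 117743 = - \frac{3650054}{31}$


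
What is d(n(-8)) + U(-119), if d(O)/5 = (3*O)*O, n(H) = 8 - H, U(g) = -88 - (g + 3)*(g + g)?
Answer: -23856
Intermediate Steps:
U(g) = -88 - 2*g*(3 + g) (U(g) = -88 - (3 + g)*2*g = -88 - 2*g*(3 + g))
d(O) = 15*O² (d(O) = 5*((3*O)*O) = 5*(3*O²) = 15*O²)
d(n(-8)) + U(-119) = 15*(8 - 1*(-8))² + (-88 - 6*(-119) - 2*(-119)²) = 15*(8 + 8)² + (-88 + 714 - 2*14161) = 15*16² + (-88 + 714 - 28322) = 15*256 - 27696 = 3840 - 27696 = -23856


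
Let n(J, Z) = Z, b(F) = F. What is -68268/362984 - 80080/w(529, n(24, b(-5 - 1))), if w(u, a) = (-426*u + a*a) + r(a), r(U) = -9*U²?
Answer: 1707953833/10238054466 ≈ 0.16682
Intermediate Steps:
w(u, a) = -426*u - 8*a² (w(u, a) = (-426*u + a*a) - 9*a² = (-426*u + a²) - 9*a² = (a² - 426*u) - 9*a² = -426*u - 8*a²)
-68268/362984 - 80080/w(529, n(24, b(-5 - 1))) = -68268/362984 - 80080/(-426*529 - 8*(-5 - 1)²) = -68268*1/362984 - 80080/(-225354 - 8*(-6)²) = -17067/90746 - 80080/(-225354 - 8*36) = -17067/90746 - 80080/(-225354 - 288) = -17067/90746 - 80080/(-225642) = -17067/90746 - 80080*(-1/225642) = -17067/90746 + 40040/112821 = 1707953833/10238054466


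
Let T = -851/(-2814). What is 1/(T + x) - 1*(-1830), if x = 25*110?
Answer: 14163015144/7739351 ≈ 1830.0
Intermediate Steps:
x = 2750
T = 851/2814 (T = -851*(-1/2814) = 851/2814 ≈ 0.30242)
1/(T + x) - 1*(-1830) = 1/(851/2814 + 2750) - 1*(-1830) = 1/(7739351/2814) + 1830 = 2814/7739351 + 1830 = 14163015144/7739351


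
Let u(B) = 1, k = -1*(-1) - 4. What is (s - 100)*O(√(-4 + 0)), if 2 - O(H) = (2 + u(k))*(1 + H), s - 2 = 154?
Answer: -56 - 336*I ≈ -56.0 - 336.0*I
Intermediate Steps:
k = -3 (k = 1 - 4 = -3)
s = 156 (s = 2 + 154 = 156)
O(H) = -1 - 3*H (O(H) = 2 - (2 + 1)*(1 + H) = 2 - 3*(1 + H) = 2 - (3 + 3*H) = 2 + (-3 - 3*H) = -1 - 3*H)
(s - 100)*O(√(-4 + 0)) = (156 - 100)*(-1 - 3*√(-4 + 0)) = 56*(-1 - 6*I) = -56 - 336*I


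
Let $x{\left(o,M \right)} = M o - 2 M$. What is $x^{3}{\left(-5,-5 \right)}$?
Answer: $42875$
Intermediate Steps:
$x{\left(o,M \right)} = - 2 M + M o$
$x^{3}{\left(-5,-5 \right)} = \left(- 5 \left(-2 - 5\right)\right)^{3} = \left(\left(-5\right) \left(-7\right)\right)^{3} = 35^{3} = 42875$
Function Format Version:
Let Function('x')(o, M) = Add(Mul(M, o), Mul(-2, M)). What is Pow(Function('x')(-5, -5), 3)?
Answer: 42875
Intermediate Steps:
Function('x')(o, M) = Add(Mul(-2, M), Mul(M, o))
Pow(Function('x')(-5, -5), 3) = Pow(Mul(-5, Add(-2, -5)), 3) = Pow(Mul(-5, -7), 3) = Pow(35, 3) = 42875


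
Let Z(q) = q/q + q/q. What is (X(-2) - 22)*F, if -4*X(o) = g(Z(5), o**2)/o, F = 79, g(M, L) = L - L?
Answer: -1738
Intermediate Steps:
Z(q) = 2 (Z(q) = 1 + 1 = 2)
g(M, L) = 0
X(o) = 0 (X(o) = -0/o = -1/4*0 = 0)
(X(-2) - 22)*F = (0 - 22)*79 = -22*79 = -1738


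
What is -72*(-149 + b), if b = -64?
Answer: 15336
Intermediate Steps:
-72*(-149 + b) = -72*(-149 - 64) = -72*(-213) = 15336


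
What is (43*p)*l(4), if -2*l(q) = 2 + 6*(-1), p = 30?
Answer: 2580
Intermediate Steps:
l(q) = 2 (l(q) = -(2 + 6*(-1))/2 = -(2 - 6)/2 = -½*(-4) = 2)
(43*p)*l(4) = (43*30)*2 = 1290*2 = 2580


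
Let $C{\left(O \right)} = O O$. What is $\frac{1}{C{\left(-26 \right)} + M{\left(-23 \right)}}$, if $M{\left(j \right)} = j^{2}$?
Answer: $\frac{1}{1205} \approx 0.00082988$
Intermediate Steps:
$C{\left(O \right)} = O^{2}$
$\frac{1}{C{\left(-26 \right)} + M{\left(-23 \right)}} = \frac{1}{\left(-26\right)^{2} + \left(-23\right)^{2}} = \frac{1}{676 + 529} = \frac{1}{1205}$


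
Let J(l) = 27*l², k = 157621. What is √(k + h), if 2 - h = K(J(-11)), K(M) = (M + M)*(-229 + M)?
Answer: I*√19692669 ≈ 4437.6*I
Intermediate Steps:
K(M) = 2*M*(-229 + M) (K(M) = (2*M)*(-229 + M) = 2*M*(-229 + M))
h = -19850290 (h = 2 - 2*27*(-11)²*(-229 + 27*(-11)²) = 2 - 2*27*121*(-229 + 27*121) = 2 - 2*3267*(-229 + 3267) = 2 - 2*3267*3038 = 2 - 1*19850292 = 2 - 19850292 = -19850290)
√(k + h) = √(157621 - 19850290) = √(-19692669) = I*√19692669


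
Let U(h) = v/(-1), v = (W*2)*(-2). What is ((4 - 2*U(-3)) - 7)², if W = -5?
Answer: 1369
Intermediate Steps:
v = 20 (v = -5*2*(-2) = -10*(-2) = 20)
U(h) = -20 (U(h) = 20/(-1) = 20*(-1) = -20)
((4 - 2*U(-3)) - 7)² = ((4 - 2*(-20)) - 7)² = ((4 + 40) - 7)² = (44 - 7)² = 37² = 1369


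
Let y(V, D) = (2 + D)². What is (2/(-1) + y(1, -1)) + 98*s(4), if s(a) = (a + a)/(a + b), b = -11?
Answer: -113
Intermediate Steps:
s(a) = 2*a/(-11 + a) (s(a) = (a + a)/(a - 11) = (2*a)/(-11 + a) = 2*a/(-11 + a))
(2/(-1) + y(1, -1)) + 98*s(4) = (2/(-1) + (2 - 1)²) + 98*(2*4/(-11 + 4)) = (2*(-1) + 1²) + 98*(2*4/(-7)) = (-2 + 1) + 98*(2*4*(-⅐)) = -1 + 98*(-8/7) = -1 - 112 = -113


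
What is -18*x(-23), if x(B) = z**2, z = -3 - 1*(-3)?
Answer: 0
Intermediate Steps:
z = 0 (z = -3 + 3 = 0)
x(B) = 0 (x(B) = 0**2 = 0)
-18*x(-23) = -18*0 = 0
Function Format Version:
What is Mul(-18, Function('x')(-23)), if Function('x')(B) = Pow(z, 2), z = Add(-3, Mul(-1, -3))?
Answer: 0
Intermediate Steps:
z = 0 (z = Add(-3, 3) = 0)
Function('x')(B) = 0 (Function('x')(B) = Pow(0, 2) = 0)
Mul(-18, Function('x')(-23)) = Mul(-18, 0) = 0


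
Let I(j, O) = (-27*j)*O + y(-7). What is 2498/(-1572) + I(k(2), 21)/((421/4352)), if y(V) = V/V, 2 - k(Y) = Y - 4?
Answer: -7755189253/330906 ≈ -23436.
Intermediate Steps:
k(Y) = 6 - Y (k(Y) = 2 - (Y - 4) = 2 - (-4 + Y) = 2 + (4 - Y) = 6 - Y)
y(V) = 1
I(j, O) = 1 - 27*O*j (I(j, O) = (-27*j)*O + 1 = -27*O*j + 1 = 1 - 27*O*j)
2498/(-1572) + I(k(2), 21)/((421/4352)) = 2498/(-1572) + (1 - 27*21*(6 - 1*2))/((421/4352)) = 2498*(-1/1572) + (1 - 27*21*(6 - 2))/((421*(1/4352))) = -1249/786 + (1 - 27*21*4)/(421/4352) = -1249/786 + (1 - 2268)*(4352/421) = -1249/786 - 2267*4352/421 = -1249/786 - 9865984/421 = -7755189253/330906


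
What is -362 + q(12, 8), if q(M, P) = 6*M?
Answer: -290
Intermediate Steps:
-362 + q(12, 8) = -362 + 6*12 = -362 + 72 = -290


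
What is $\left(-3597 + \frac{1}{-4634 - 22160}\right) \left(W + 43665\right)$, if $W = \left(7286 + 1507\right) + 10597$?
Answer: $- \frac{6077115988045}{26794} \approx -2.2681 \cdot 10^{8}$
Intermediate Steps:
$W = 19390$ ($W = 8793 + 10597 = 19390$)
$\left(-3597 + \frac{1}{-4634 - 22160}\right) \left(W + 43665\right) = \left(-3597 + \frac{1}{-4634 - 22160}\right) \left(19390 + 43665\right) = \left(-3597 + \frac{1}{-26794}\right) 63055 = \left(-3597 - \frac{1}{26794}\right) 63055 = \left(- \frac{96378019}{26794}\right) 63055 = - \frac{6077115988045}{26794}$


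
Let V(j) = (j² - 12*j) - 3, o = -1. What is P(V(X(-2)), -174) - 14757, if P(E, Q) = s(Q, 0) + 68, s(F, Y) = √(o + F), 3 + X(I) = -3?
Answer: -14689 + 5*I*√7 ≈ -14689.0 + 13.229*I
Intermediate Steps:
X(I) = -6 (X(I) = -3 - 3 = -6)
s(F, Y) = √(-1 + F)
V(j) = -3 + j² - 12*j
P(E, Q) = 68 + √(-1 + Q) (P(E, Q) = √(-1 + Q) + 68 = 68 + √(-1 + Q))
P(V(X(-2)), -174) - 14757 = (68 + √(-1 - 174)) - 14757 = (68 + √(-175)) - 14757 = (68 + 5*I*√7) - 14757 = -14689 + 5*I*√7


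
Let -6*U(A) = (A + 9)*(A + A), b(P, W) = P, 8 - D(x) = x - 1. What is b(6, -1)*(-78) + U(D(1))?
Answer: -1540/3 ≈ -513.33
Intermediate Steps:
D(x) = 9 - x (D(x) = 8 - (x - 1) = 8 - (-1 + x) = 8 + (1 - x) = 9 - x)
U(A) = -A*(9 + A)/3 (U(A) = -(A + 9)*(A + A)/6 = -(9 + A)*2*A/6 = -A*(9 + A)/3)
b(6, -1)*(-78) + U(D(1)) = 6*(-78) - (9 - 1*1)*(9 + (9 - 1*1))/3 = -468 - (9 - 1)*(9 + (9 - 1))/3 = -468 - ⅓*8*(9 + 8) = -468 - ⅓*8*17 = -468 - 136/3 = -1540/3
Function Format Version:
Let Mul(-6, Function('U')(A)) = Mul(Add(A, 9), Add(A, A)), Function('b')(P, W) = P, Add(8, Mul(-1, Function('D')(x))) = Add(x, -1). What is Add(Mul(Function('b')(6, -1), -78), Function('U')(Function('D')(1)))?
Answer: Rational(-1540, 3) ≈ -513.33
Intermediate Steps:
Function('D')(x) = Add(9, Mul(-1, x)) (Function('D')(x) = Add(8, Mul(-1, Add(x, -1))) = Add(8, Mul(-1, Add(-1, x))) = Add(8, Add(1, Mul(-1, x))) = Add(9, Mul(-1, x)))
Function('U')(A) = Mul(Rational(-1, 3), A, Add(9, A)) (Function('U')(A) = Mul(Rational(-1, 6), Mul(Add(A, 9), Add(A, A))) = Mul(Rational(-1, 6), Mul(Add(9, A), Mul(2, A))) = Mul(Rational(-1, 6), Mul(2, A, Add(9, A))) = Mul(Rational(-1, 3), A, Add(9, A)))
Add(Mul(Function('b')(6, -1), -78), Function('U')(Function('D')(1))) = Add(Mul(6, -78), Mul(Rational(-1, 3), Add(9, Mul(-1, 1)), Add(9, Add(9, Mul(-1, 1))))) = Add(-468, Mul(Rational(-1, 3), Add(9, -1), Add(9, Add(9, -1)))) = Add(-468, Mul(Rational(-1, 3), 8, Add(9, 8))) = Add(-468, Mul(Rational(-1, 3), 8, 17)) = Add(-468, Rational(-136, 3)) = Rational(-1540, 3)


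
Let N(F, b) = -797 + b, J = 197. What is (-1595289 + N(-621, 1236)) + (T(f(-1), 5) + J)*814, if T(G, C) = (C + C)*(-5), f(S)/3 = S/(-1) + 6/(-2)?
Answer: -1475192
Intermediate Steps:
f(S) = -9 - 3*S (f(S) = 3*(S/(-1) + 6/(-2)) = 3*(S*(-1) + 6*(-1/2)) = 3*(-S - 3) = 3*(-3 - S) = -9 - 3*S)
T(G, C) = -10*C (T(G, C) = (2*C)*(-5) = -10*C)
(-1595289 + N(-621, 1236)) + (T(f(-1), 5) + J)*814 = (-1595289 + (-797 + 1236)) + (-10*5 + 197)*814 = (-1595289 + 439) + (-50 + 197)*814 = -1594850 + 147*814 = -1594850 + 119658 = -1475192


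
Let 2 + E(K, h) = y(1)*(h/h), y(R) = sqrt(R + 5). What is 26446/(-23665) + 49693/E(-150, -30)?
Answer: 1175958399/23665 + 49693*sqrt(6)/2 ≈ 1.1055e+5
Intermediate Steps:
y(R) = sqrt(5 + R)
E(K, h) = -2 + sqrt(6) (E(K, h) = -2 + sqrt(5 + 1)*(h/h) = -2 + sqrt(6)*1 = -2 + sqrt(6))
26446/(-23665) + 49693/E(-150, -30) = 26446/(-23665) + 49693/(-2 + sqrt(6)) = 26446*(-1/23665) + 49693/(-2 + sqrt(6)) = -26446/23665 + 49693/(-2 + sqrt(6))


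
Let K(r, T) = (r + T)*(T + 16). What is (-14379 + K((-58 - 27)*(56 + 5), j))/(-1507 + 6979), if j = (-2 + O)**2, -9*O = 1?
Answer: -789657587/35901792 ≈ -21.995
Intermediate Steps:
O = -1/9 (O = -1/9*1 = -1/9 ≈ -0.11111)
j = 361/81 (j = (-2 - 1/9)**2 = (-19/9)**2 = 361/81 ≈ 4.4568)
K(r, T) = (16 + T)*(T + r) (K(r, T) = (T + r)*(16 + T) = (16 + T)*(T + r))
(-14379 + K((-58 - 27)*(56 + 5), j))/(-1507 + 6979) = (-14379 + ((361/81)**2 + 16*(361/81) + 16*((-58 - 27)*(56 + 5)) + 361*((-58 - 27)*(56 + 5))/81))/(-1507 + 6979) = (-14379 + (130321/6561 + 5776/81 + 16*(-85*61) + 361*(-85*61)/81))/5472 = (-14379 + (130321/6561 + 5776/81 + 16*(-5185) + (361/81)*(-5185)))*(1/5472) = (-14379 + (130321/6561 + 5776/81 - 82960 - 1871785/81))*(1/5472) = (-14379 - 695316968/6561)*(1/5472) = -789657587/6561*1/5472 = -789657587/35901792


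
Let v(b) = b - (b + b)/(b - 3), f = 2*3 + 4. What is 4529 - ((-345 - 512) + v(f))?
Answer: 37652/7 ≈ 5378.9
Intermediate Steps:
f = 10 (f = 6 + 4 = 10)
v(b) = b - 2*b/(-3 + b)
4529 - ((-345 - 512) + v(f)) = 4529 - ((-345 - 512) + 10*(-5 + 10)/(-3 + 10)) = 4529 - (-857 + 10*5/7) = 4529 - (-857 + 10*(1/7)*5) = 4529 - (-857 + 50/7) = 4529 - 1*(-5949/7) = 4529 + 5949/7 = 37652/7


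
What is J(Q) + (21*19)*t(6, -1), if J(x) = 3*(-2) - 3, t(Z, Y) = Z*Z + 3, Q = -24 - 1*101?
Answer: 15552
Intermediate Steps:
Q = -125 (Q = -24 - 101 = -125)
t(Z, Y) = 3 + Z² (t(Z, Y) = Z² + 3 = 3 + Z²)
J(x) = -9 (J(x) = -6 - 3 = -9)
J(Q) + (21*19)*t(6, -1) = -9 + (21*19)*(3 + 6²) = -9 + 399*(3 + 36) = -9 + 399*39 = -9 + 15561 = 15552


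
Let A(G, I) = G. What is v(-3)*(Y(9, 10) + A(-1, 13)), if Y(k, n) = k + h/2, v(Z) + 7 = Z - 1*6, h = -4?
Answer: -96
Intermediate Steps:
v(Z) = -13 + Z (v(Z) = -7 + (Z - 1*6) = -7 + (Z - 6) = -7 + (-6 + Z) = -13 + Z)
Y(k, n) = -2 + k (Y(k, n) = k - 4/2 = k + (½)*(-4) = k - 2 = -2 + k)
v(-3)*(Y(9, 10) + A(-1, 13)) = (-13 - 3)*((-2 + 9) - 1) = -16*(7 - 1) = -16*6 = -96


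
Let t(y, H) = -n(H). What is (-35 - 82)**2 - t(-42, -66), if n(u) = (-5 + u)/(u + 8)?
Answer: 794033/58 ≈ 13690.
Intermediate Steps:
n(u) = (-5 + u)/(8 + u)
t(y, H) = -(-5 + H)/(8 + H)
(-35 - 82)**2 - t(-42, -66) = (-35 - 82)**2 - (5 - 1*(-66))/(8 - 66) = (-117)**2 - (5 + 66)/(-58) = 13689 - (-1)*71/58 = 13689 - 1*(-71/58) = 13689 + 71/58 = 794033/58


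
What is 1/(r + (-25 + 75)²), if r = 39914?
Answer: 1/42414 ≈ 2.3577e-5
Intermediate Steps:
1/(r + (-25 + 75)²) = 1/(39914 + (-25 + 75)²) = 1/(39914 + 50²) = 1/(39914 + 2500) = 1/42414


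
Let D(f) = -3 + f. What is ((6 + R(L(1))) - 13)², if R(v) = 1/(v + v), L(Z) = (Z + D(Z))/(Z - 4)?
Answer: 121/4 ≈ 30.250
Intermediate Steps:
L(Z) = (-3 + 2*Z)/(-4 + Z) (L(Z) = (Z + (-3 + Z))/(Z - 4) = (-3 + 2*Z)/(-4 + Z))
R(v) = 1/(2*v)
((6 + R(L(1))) - 13)² = ((6 + 1/(2*(((-3 + 2*1)/(-4 + 1))))) - 13)² = ((6 + 1/(2*(((-3 + 2)/(-3))))) - 13)² = ((6 + 1/(2*((-⅓*(-1))))) - 13)² = ((6 + 1/(2*(⅓))) - 13)² = ((6 + (½)*3) - 13)² = ((6 + 3/2) - 13)² = (15/2 - 13)² = (-11/2)² = 121/4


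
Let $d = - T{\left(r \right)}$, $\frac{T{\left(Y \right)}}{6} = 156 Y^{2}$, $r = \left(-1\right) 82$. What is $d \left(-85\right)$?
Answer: $534961440$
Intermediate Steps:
$r = -82$
$T{\left(Y \right)} = 936 Y^{2}$ ($T{\left(Y \right)} = 6 \cdot 156 Y^{2} = 936 Y^{2}$)
$d = -6293664$ ($d = - 936 \left(-82\right)^{2} = - 936 \cdot 6724 = \left(-1\right) 6293664 = -6293664$)
$d \left(-85\right) = \left(-6293664\right) \left(-85\right) = 534961440$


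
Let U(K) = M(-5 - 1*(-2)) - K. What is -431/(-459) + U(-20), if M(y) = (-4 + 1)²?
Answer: 13742/459 ≈ 29.939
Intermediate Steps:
M(y) = 9 (M(y) = (-3)² = 9)
U(K) = 9 - K
-431/(-459) + U(-20) = -431/(-459) + (9 - 1*(-20)) = -431*(-1/459) + (9 + 20) = 431/459 + 29 = 13742/459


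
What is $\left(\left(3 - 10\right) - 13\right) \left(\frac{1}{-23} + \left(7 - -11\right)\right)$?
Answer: $- \frac{8260}{23} \approx -359.13$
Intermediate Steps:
$\left(\left(3 - 10\right) - 13\right) \left(\frac{1}{-23} + \left(7 - -11\right)\right) = \left(-7 - 13\right) \left(- \frac{1}{23} + \left(7 + 11\right)\right) = - 20 \left(- \frac{1}{23} + 18\right) = \left(-20\right) \frac{413}{23} = - \frac{8260}{23}$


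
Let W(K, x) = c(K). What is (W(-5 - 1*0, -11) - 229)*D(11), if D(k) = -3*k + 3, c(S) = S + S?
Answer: 7170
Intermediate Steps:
c(S) = 2*S
W(K, x) = 2*K
D(k) = 3 - 3*k
(W(-5 - 1*0, -11) - 229)*D(11) = (2*(-5 - 1*0) - 229)*(3 - 3*11) = (2*(-5 + 0) - 229)*(3 - 33) = (2*(-5) - 229)*(-30) = (-10 - 229)*(-30) = -239*(-30) = 7170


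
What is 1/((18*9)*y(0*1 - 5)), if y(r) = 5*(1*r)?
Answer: -1/4050 ≈ -0.00024691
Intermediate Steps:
y(r) = 5*r
1/((18*9)*y(0*1 - 5)) = 1/((18*9)*(5*(0*1 - 5))) = 1/(162*(5*(0 - 5))) = 1/(162*(5*(-5))) = 1/(162*(-25)) = 1/(-4050) = -1/4050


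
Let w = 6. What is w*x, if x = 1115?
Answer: 6690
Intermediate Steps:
w*x = 6*1115 = 6690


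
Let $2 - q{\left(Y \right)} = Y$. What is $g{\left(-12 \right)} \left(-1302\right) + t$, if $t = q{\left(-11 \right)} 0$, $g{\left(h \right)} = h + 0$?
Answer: $15624$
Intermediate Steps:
$q{\left(Y \right)} = 2 - Y$
$g{\left(h \right)} = h$
$t = 0$ ($t = \left(2 - -11\right) 0 = \left(2 + 11\right) 0 = 13 \cdot 0 = 0$)
$g{\left(-12 \right)} \left(-1302\right) + t = \left(-12\right) \left(-1302\right) + 0 = 15624 + 0 = 15624$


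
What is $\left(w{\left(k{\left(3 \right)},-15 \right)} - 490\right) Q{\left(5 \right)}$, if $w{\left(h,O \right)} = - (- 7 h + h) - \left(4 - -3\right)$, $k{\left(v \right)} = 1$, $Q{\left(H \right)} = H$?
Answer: $-2455$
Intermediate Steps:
$w{\left(h,O \right)} = -7 + 6 h$ ($w{\left(h,O \right)} = - \left(-6\right) h - \left(4 + 3\right) = 6 h - 7 = -7 + 6 h$)
$\left(w{\left(k{\left(3 \right)},-15 \right)} - 490\right) Q{\left(5 \right)} = \left(\left(-7 + 6 \cdot 1\right) - 490\right) 5 = \left(\left(-7 + 6\right) - 490\right) 5 = \left(-1 - 490\right) 5 = \left(-491\right) 5 = -2455$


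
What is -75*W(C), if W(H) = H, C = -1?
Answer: 75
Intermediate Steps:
-75*W(C) = -75*(-1) = 75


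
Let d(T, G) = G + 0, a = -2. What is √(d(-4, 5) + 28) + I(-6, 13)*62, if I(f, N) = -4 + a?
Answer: -372 + √33 ≈ -366.26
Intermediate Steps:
d(T, G) = G
I(f, N) = -6 (I(f, N) = -4 - 2 = -6)
√(d(-4, 5) + 28) + I(-6, 13)*62 = √(5 + 28) - 6*62 = √33 - 372 = -372 + √33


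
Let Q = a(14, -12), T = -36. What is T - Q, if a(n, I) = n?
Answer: -50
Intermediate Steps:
Q = 14
T - Q = -36 - 1*14 = -36 - 14 = -50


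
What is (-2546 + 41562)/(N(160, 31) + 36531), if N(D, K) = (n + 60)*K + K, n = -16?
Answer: 19508/18963 ≈ 1.0287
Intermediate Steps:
N(D, K) = 45*K (N(D, K) = (-16 + 60)*K + K = 44*K + K = 45*K)
(-2546 + 41562)/(N(160, 31) + 36531) = (-2546 + 41562)/(45*31 + 36531) = 39016/(1395 + 36531) = 39016/37926 = 39016*(1/37926) = 19508/18963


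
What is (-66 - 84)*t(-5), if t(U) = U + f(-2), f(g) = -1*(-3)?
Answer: 300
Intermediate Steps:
f(g) = 3
t(U) = 3 + U (t(U) = U + 3 = 3 + U)
(-66 - 84)*t(-5) = (-66 - 84)*(3 - 5) = -150*(-2) = 300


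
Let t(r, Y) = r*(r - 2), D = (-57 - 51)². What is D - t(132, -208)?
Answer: -5496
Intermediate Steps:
D = 11664 (D = (-108)² = 11664)
t(r, Y) = r*(-2 + r)
D - t(132, -208) = 11664 - 132*(-2 + 132) = 11664 - 132*130 = 11664 - 1*17160 = 11664 - 17160 = -5496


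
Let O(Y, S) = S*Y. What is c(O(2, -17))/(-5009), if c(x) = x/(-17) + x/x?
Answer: -3/5009 ≈ -0.00059892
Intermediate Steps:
c(x) = 1 - x/17 (c(x) = x*(-1/17) + 1 = -x/17 + 1 = 1 - x/17)
c(O(2, -17))/(-5009) = (1 - (-1)*2)/(-5009) = (1 - 1/17*(-34))*(-1/5009) = (1 + 2)*(-1/5009) = 3*(-1/5009) = -3/5009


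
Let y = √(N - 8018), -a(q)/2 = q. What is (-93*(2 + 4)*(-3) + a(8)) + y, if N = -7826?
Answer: 1658 + 2*I*√3961 ≈ 1658.0 + 125.87*I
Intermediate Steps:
a(q) = -2*q
y = 2*I*√3961 (y = √(-7826 - 8018) = √(-15844) = 2*I*√3961 ≈ 125.87*I)
(-93*(2 + 4)*(-3) + a(8)) + y = (-93*(2 + 4)*(-3) - 2*8) + 2*I*√3961 = (-558*(-3) - 16) + 2*I*√3961 = (-93*(-18) - 16) + 2*I*√3961 = (1674 - 16) + 2*I*√3961 = 1658 + 2*I*√3961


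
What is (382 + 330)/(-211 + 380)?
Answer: 712/169 ≈ 4.2130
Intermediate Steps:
(382 + 330)/(-211 + 380) = 712/169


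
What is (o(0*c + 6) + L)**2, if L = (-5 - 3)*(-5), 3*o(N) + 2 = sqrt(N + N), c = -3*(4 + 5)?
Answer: 13936/9 + 472*sqrt(3)/9 ≈ 1639.3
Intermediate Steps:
c = -27 (c = -3*9 = -27)
o(N) = -2/3 + sqrt(2)*sqrt(N)/3 (o(N) = -2/3 + sqrt(N + N)/3 = -2/3 + sqrt(2*N)/3 = -2/3 + (sqrt(2)*sqrt(N))/3 = -2/3 + sqrt(2)*sqrt(N)/3)
L = 40 (L = -8*(-5) = 40)
(o(0*c + 6) + L)**2 = ((-2/3 + sqrt(2)*sqrt(0*(-27) + 6)/3) + 40)**2 = ((-2/3 + sqrt(2)*sqrt(0 + 6)/3) + 40)**2 = ((-2/3 + sqrt(2)*sqrt(6)/3) + 40)**2 = ((-2/3 + 2*sqrt(3)/3) + 40)**2 = (118/3 + 2*sqrt(3)/3)**2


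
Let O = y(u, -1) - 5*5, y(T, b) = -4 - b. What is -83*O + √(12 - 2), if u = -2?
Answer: 2324 + √10 ≈ 2327.2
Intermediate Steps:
O = -28 (O = (-4 - 1*(-1)) - 5*5 = (-4 + 1) - 25 = -3 - 25 = -28)
-83*O + √(12 - 2) = -83*(-28) + √(12 - 2) = 2324 + √10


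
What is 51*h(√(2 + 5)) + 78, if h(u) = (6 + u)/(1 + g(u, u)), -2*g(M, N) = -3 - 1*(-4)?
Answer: 690 + 102*√7 ≈ 959.87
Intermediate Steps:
g(M, N) = -½ (g(M, N) = -(-3 - 1*(-4))/2 = -(-3 + 4)/2 = -½*1 = -½)
h(u) = 12 + 2*u (h(u) = (6 + u)/(1 - ½) = (6 + u)/(½) = (6 + u)*2 = 12 + 2*u)
51*h(√(2 + 5)) + 78 = 51*(12 + 2*√(2 + 5)) + 78 = 51*(12 + 2*√7) + 78 = (612 + 102*√7) + 78 = 690 + 102*√7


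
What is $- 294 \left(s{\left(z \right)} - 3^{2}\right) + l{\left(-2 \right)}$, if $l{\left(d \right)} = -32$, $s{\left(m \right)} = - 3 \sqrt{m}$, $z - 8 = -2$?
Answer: $2614 + 882 \sqrt{6} \approx 4774.5$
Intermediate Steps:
$z = 6$ ($z = 8 - 2 = 6$)
$- 294 \left(s{\left(z \right)} - 3^{2}\right) + l{\left(-2 \right)} = - 294 \left(- 3 \sqrt{6} - 3^{2}\right) - 32 = - 294 \left(- 3 \sqrt{6} - 9\right) - 32 = - 294 \left(-9 - 3 \sqrt{6}\right) - 32 = \left(2646 + 882 \sqrt{6}\right) - 32 = 2614 + 882 \sqrt{6}$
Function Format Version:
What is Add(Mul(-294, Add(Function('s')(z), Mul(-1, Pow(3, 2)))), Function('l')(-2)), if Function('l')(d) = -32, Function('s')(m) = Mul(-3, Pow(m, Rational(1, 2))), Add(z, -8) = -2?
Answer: Add(2614, Mul(882, Pow(6, Rational(1, 2)))) ≈ 4774.5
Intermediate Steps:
z = 6 (z = Add(8, -2) = 6)
Add(Mul(-294, Add(Function('s')(z), Mul(-1, Pow(3, 2)))), Function('l')(-2)) = Add(Mul(-294, Add(Mul(-3, Pow(6, Rational(1, 2))), Mul(-1, Pow(3, 2)))), -32) = Add(Mul(-294, Add(Mul(-3, Pow(6, Rational(1, 2))), Mul(-1, 9))), -32) = Add(Mul(-294, Add(Mul(-3, Pow(6, Rational(1, 2))), -9)), -32) = Add(Mul(-294, Add(-9, Mul(-3, Pow(6, Rational(1, 2))))), -32) = Add(Add(2646, Mul(882, Pow(6, Rational(1, 2)))), -32) = Add(2614, Mul(882, Pow(6, Rational(1, 2))))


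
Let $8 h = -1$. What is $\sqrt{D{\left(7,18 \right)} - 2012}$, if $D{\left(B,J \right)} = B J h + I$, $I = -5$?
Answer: $\frac{i \sqrt{8131}}{2} \approx 45.086 i$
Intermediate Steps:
$h = - \frac{1}{8}$ ($h = \frac{1}{8} \left(-1\right) = - \frac{1}{8} \approx -0.125$)
$D{\left(B,J \right)} = -5 - \frac{B J}{8}$ ($D{\left(B,J \right)} = B J \left(- \frac{1}{8}\right) - 5 = - \frac{B J}{8} - 5 = -5 - \frac{B J}{8}$)
$\sqrt{D{\left(7,18 \right)} - 2012} = \sqrt{\left(-5 - \frac{7}{8} \cdot 18\right) - 2012} = \sqrt{\left(-5 - \frac{63}{4}\right) - 2012} = \sqrt{- \frac{83}{4} - 2012} = \sqrt{- \frac{8131}{4}} = \frac{i \sqrt{8131}}{2}$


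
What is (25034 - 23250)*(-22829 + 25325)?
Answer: 4452864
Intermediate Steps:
(25034 - 23250)*(-22829 + 25325) = 1784*2496 = 4452864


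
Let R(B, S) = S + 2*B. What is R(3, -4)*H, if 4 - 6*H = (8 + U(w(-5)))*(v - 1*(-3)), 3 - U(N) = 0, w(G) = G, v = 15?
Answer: -194/3 ≈ -64.667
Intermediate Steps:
U(N) = 3 (U(N) = 3 - 1*0 = 3 + 0 = 3)
H = -97/3 (H = 2/3 - (8 + 3)*(15 - 1*(-3))/6 = 2/3 - 11*(15 + 3)/6 = 2/3 - 11*18/6 = 2/3 - 1/6*198 = 2/3 - 33 = -97/3 ≈ -32.333)
R(3, -4)*H = (-4 + 2*3)*(-97/3) = (-4 + 6)*(-97/3) = 2*(-97/3) = -194/3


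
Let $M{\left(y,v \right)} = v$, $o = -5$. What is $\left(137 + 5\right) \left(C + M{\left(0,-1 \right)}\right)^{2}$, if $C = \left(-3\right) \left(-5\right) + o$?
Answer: $11502$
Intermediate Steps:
$C = 10$ ($C = \left(-3\right) \left(-5\right) - 5 = 15 - 5 = 10$)
$\left(137 + 5\right) \left(C + M{\left(0,-1 \right)}\right)^{2} = \left(137 + 5\right) \left(10 - 1\right)^{2} = 142 \cdot 9^{2} = 142 \cdot 81 = 11502$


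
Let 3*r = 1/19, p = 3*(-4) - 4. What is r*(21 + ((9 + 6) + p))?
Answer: 20/57 ≈ 0.35088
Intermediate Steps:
p = -16 (p = -12 - 4 = -16)
r = 1/57 (r = (1/3)/19 = (1/3)*(1/19) = 1/57 ≈ 0.017544)
r*(21 + ((9 + 6) + p)) = (21 + ((9 + 6) - 16))/57 = (21 + (15 - 16))/57 = (21 - 1)/57 = (1/57)*20 = 20/57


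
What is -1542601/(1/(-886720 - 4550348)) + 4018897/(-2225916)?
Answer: 18669261737357304191/2225916 ≈ 8.3872e+12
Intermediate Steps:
-1542601/(1/(-886720 - 4550348)) + 4018897/(-2225916) = -1542601/(1/(-5437068)) + 4018897*(-1/2225916) = -1542601/(-1/5437068) - 4018897/2225916 = -1542601*(-5437068) - 4018897/2225916 = 8387226533868 - 4018897/2225916 = 18669261737357304191/2225916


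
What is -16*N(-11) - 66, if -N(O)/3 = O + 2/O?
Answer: -6630/11 ≈ -602.73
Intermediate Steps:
N(O) = -6/O - 3*O (N(O) = -3*(O + 2/O) = -6/O - 3*O)
-16*N(-11) - 66 = -16*(-6/(-11) - 3*(-11)) - 66 = -16*(-6*(-1/11) + 33) - 66 = -16*(6/11 + 33) - 66 = -16*369/11 - 66 = -5904/11 - 66 = -6630/11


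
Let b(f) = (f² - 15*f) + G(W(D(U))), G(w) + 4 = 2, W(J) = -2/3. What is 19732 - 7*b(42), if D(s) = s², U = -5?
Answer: 11808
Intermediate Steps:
W(J) = -⅔ (W(J) = -2*⅓ = -⅔)
G(w) = -2 (G(w) = -4 + 2 = -2)
b(f) = -2 + f² - 15*f (b(f) = (f² - 15*f) - 2 = -2 + f² - 15*f)
19732 - 7*b(42) = 19732 - 7*(-2 + 42² - 15*42) = 19732 - 7*(-2 + 1764 - 630) = 19732 - 7*1132 = 19732 - 1*7924 = 19732 - 7924 = 11808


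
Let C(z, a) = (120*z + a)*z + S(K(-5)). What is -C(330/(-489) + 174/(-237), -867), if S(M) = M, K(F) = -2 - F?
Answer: -242568149403/165817129 ≈ -1462.9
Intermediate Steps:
C(z, a) = 3 + z*(a + 120*z) (C(z, a) = (120*z + a)*z + (-2 - 1*(-5)) = (a + 120*z)*z + (-2 + 5) = z*(a + 120*z) + 3 = 3 + z*(a + 120*z))
-C(330/(-489) + 174/(-237), -867) = -(3 + 120*(330/(-489) + 174/(-237))² - 867*(330/(-489) + 174/(-237))) = -(3 + 120*(330*(-1/489) + 174*(-1/237))² - 867*(330*(-1/489) + 174*(-1/237))) = -(3 + 120*(-110/163 - 58/79)² - 867*(-110/163 - 58/79)) = -(3 + 120*(-18144/12877)² - 867*(-18144/12877)) = -(3 + 120*(329204736/165817129) + 15730848/12877) = -(3 + 39504568320/165817129 + 15730848/12877) = -1*242568149403/165817129 = -242568149403/165817129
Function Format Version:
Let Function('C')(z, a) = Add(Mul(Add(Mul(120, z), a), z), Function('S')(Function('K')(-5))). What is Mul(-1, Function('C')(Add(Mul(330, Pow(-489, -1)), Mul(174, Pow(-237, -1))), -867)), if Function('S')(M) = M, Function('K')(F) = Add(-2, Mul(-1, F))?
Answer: Rational(-242568149403, 165817129) ≈ -1462.9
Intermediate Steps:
Function('C')(z, a) = Add(3, Mul(z, Add(a, Mul(120, z)))) (Function('C')(z, a) = Add(Mul(Add(Mul(120, z), a), z), Add(-2, Mul(-1, -5))) = Add(Mul(Add(a, Mul(120, z)), z), Add(-2, 5)) = Add(Mul(z, Add(a, Mul(120, z))), 3) = Add(3, Mul(z, Add(a, Mul(120, z)))))
Mul(-1, Function('C')(Add(Mul(330, Pow(-489, -1)), Mul(174, Pow(-237, -1))), -867)) = Mul(-1, Add(3, Mul(120, Pow(Add(Mul(330, Pow(-489, -1)), Mul(174, Pow(-237, -1))), 2)), Mul(-867, Add(Mul(330, Pow(-489, -1)), Mul(174, Pow(-237, -1)))))) = Mul(-1, Add(3, Mul(120, Pow(Add(Mul(330, Rational(-1, 489)), Mul(174, Rational(-1, 237))), 2)), Mul(-867, Add(Mul(330, Rational(-1, 489)), Mul(174, Rational(-1, 237)))))) = Mul(-1, Add(3, Mul(120, Pow(Add(Rational(-110, 163), Rational(-58, 79)), 2)), Mul(-867, Add(Rational(-110, 163), Rational(-58, 79))))) = Mul(-1, Add(3, Mul(120, Pow(Rational(-18144, 12877), 2)), Mul(-867, Rational(-18144, 12877)))) = Mul(-1, Add(3, Mul(120, Rational(329204736, 165817129)), Rational(15730848, 12877))) = Mul(-1, Add(3, Rational(39504568320, 165817129), Rational(15730848, 12877))) = Mul(-1, Rational(242568149403, 165817129)) = Rational(-242568149403, 165817129)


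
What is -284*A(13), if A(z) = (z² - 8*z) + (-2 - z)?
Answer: -14200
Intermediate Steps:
A(z) = -2 + z² - 9*z
-284*A(13) = -284*(-2 + 13² - 9*13) = -284*(-2 + 169 - 117) = -284*50 = -14200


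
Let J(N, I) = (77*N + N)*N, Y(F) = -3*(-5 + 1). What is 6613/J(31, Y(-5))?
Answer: 6613/74958 ≈ 0.088223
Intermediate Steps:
Y(F) = 12 (Y(F) = -3*(-4) = 12)
J(N, I) = 78*N**2 (J(N, I) = (78*N)*N = 78*N**2)
6613/J(31, Y(-5)) = 6613/((78*31**2)) = 6613/((78*961)) = 6613/74958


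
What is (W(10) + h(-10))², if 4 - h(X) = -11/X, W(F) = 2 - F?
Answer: 2601/100 ≈ 26.010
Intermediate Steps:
h(X) = 4 + 11/X (h(X) = 4 - (-11)/X = 4 + 11/X)
(W(10) + h(-10))² = ((2 - 1*10) + (4 + 11/(-10)))² = ((2 - 10) + (4 + 11*(-⅒)))² = (-8 + (4 - 11/10))² = (-8 + 29/10)² = (-51/10)² = 2601/100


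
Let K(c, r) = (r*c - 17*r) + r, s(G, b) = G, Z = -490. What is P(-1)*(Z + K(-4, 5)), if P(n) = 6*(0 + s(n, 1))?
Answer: 3540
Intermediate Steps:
K(c, r) = -16*r + c*r (K(c, r) = (c*r - 17*r) + r = (-17*r + c*r) + r = -16*r + c*r)
P(n) = 6*n (P(n) = 6*(0 + n) = 6*n)
P(-1)*(Z + K(-4, 5)) = (6*(-1))*(-490 + 5*(-16 - 4)) = -6*(-490 + 5*(-20)) = -6*(-490 - 100) = -6*(-590) = 3540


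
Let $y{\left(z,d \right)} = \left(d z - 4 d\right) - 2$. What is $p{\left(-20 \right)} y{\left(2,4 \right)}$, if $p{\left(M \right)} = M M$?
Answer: $-4000$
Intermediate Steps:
$p{\left(M \right)} = M^{2}$
$y{\left(z,d \right)} = -2 - 4 d + d z$ ($y{\left(z,d \right)} = \left(- 4 d + d z\right) - 2 = -2 - 4 d + d z$)
$p{\left(-20 \right)} y{\left(2,4 \right)} = \left(-20\right)^{2} \left(-2 - 16 + 4 \cdot 2\right) = 400 \left(-2 - 16 + 8\right) = 400 \left(-10\right) = -4000$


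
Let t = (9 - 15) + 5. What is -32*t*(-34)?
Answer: -1088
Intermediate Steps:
t = -1 (t = -6 + 5 = -1)
-32*t*(-34) = -32*(-1)*(-34) = 32*(-34) = -1088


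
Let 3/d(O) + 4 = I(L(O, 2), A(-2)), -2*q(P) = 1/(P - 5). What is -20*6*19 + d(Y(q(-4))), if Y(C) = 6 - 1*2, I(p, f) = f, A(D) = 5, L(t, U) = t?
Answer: -2277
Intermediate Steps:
q(P) = -1/(2*(-5 + P)) (q(P) = -1/(2*(P - 5)) = -1/(2*(-5 + P)))
Y(C) = 4 (Y(C) = 6 - 2 = 4)
d(O) = 3 (d(O) = 3/(-4 + 5) = 3/1 = 3*1 = 3)
-20*6*19 + d(Y(q(-4))) = -20*6*19 + 3 = -120*19 + 3 = -2280 + 3 = -2277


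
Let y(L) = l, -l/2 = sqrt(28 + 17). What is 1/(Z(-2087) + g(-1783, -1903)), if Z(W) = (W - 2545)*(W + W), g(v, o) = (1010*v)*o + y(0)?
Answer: 1723156729/5938538225395958792 + 3*sqrt(5)/5938538225395958792 ≈ 2.9017e-10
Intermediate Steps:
l = -6*sqrt(5) (l = -2*sqrt(28 + 17) = -6*sqrt(5) ≈ -13.416)
y(L) = -6*sqrt(5)
g(v, o) = -6*sqrt(5) + 1010*o*v (g(v, o) = (1010*v)*o - 6*sqrt(5) = 1010*o*v - 6*sqrt(5) = -6*sqrt(5) + 1010*o*v)
Z(W) = 2*W*(-2545 + W) (Z(W) = (-2545 + W)*(2*W) = 2*W*(-2545 + W))
1/(Z(-2087) + g(-1783, -1903)) = 1/(2*(-2087)*(-2545 - 2087) + (-6*sqrt(5) + 1010*(-1903)*(-1783))) = 1/(2*(-2087)*(-4632) + (-6*sqrt(5) + 3426979490)) = 1/(19333968 + (3426979490 - 6*sqrt(5))) = 1/(3446313458 - 6*sqrt(5))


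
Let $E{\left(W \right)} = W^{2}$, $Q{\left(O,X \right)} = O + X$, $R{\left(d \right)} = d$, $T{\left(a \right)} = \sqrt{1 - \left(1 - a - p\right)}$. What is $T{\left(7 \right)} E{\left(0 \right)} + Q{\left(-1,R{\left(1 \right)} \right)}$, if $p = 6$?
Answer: $0$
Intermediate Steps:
$T{\left(a \right)} = \sqrt{6 + a}$ ($T{\left(a \right)} = \sqrt{1 + \left(\left(6 + a\right) - 1\right)} = \sqrt{1 + \left(5 + a\right)} = \sqrt{6 + a}$)
$T{\left(7 \right)} E{\left(0 \right)} + Q{\left(-1,R{\left(1 \right)} \right)} = \sqrt{6 + 7} \cdot 0^{2} + \left(-1 + 1\right) = \sqrt{13} \cdot 0 + 0 = 0 + 0 = 0$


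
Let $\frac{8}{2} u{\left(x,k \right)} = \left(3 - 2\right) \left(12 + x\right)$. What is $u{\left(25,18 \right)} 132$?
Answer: $1221$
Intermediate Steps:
$u{\left(x,k \right)} = 3 + \frac{x}{4}$ ($u{\left(x,k \right)} = \frac{\left(3 - 2\right) \left(12 + x\right)}{4} = \frac{1 \left(12 + x\right)}{4} = \frac{12 + x}{4} = 3 + \frac{x}{4}$)
$u{\left(25,18 \right)} 132 = \left(3 + \frac{1}{4} \cdot 25\right) 132 = \left(3 + \frac{25}{4}\right) 132 = \frac{37}{4} \cdot 132 = 1221$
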